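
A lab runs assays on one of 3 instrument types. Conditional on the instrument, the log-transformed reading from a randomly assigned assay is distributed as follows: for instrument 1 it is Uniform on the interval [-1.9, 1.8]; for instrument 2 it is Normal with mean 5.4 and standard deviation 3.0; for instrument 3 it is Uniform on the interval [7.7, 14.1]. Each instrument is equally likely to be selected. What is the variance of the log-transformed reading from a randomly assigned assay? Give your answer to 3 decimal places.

24.502

Per component, 1: μ=-0.05, E[X²]=1.14333; 2: μ=5.4, E[X²]=38.16; 3: μ=10.9, E[X²]=122.223.
E[X] = 0.333333·-0.05 + 0.333333·5.4 + 0.333333·10.9 = 5.41667.
E[X²] = 0.333333·1.14333 + 0.333333·38.16 + 0.333333·122.223 = 53.8422.
Var(X) = E[X²] − (E[X])² = 53.8422 − 29.3403 = 24.5019.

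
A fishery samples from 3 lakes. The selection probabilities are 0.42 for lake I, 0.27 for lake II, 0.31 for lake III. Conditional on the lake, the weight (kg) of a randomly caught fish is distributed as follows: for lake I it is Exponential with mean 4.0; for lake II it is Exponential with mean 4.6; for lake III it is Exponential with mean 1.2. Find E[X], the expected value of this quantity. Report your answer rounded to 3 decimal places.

3.294

Component means — I: 4; II: 4.6; III: 1.2.
E[X] = 0.42·4 + 0.27·4.6 + 0.31·1.2 = 3.294.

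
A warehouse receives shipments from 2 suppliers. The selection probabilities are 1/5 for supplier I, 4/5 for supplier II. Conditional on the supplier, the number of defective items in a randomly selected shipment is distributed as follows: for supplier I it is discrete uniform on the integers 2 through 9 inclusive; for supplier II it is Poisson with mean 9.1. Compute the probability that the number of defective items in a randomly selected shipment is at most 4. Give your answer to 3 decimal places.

Conditional on each supplier, P(X ≤ 4): I: 0.375; II: 0.0516822.
By total probability, P(X ≤ 4) = 0.2·0.375 + 0.8·0.0516822 = 0.116346.

0.116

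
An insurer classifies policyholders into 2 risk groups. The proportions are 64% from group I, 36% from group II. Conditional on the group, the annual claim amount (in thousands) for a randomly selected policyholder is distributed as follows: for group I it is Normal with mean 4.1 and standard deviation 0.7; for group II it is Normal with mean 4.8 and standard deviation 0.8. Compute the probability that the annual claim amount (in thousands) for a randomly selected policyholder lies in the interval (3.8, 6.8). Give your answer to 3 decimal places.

0.746

Conditional on each group, P(3.8 < X < 6.8): I: 0.665825; II: 0.888141.
By total probability, P(3.8 < X < 6.8) = 0.64·0.665825 + 0.36·0.888141 = 0.745859.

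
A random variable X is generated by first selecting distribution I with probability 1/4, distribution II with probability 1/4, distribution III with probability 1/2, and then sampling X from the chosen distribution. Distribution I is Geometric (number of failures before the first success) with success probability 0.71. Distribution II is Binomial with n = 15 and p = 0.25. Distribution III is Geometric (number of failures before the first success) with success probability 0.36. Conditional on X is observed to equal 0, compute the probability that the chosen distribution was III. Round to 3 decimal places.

0.499

Likelihoods P(X=0 | ·): I: 0.71; II: 0.0133635; III: 0.36.
Posterior ∝ prior × likelihood. Numerator for III: 0.5·0.36 = 0.18.
Normalizing constant: 0.25·0.71 + 0.25·0.0133635 + 0.5·0.36 = 0.360841.
P(III | observation) = 0.18 / 0.360841 = 0.498835.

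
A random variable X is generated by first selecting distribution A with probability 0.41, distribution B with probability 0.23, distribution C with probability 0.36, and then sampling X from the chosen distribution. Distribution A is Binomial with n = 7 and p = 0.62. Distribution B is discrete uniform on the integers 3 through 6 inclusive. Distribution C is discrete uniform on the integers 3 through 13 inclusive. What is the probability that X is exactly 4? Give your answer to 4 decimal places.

0.2066

Conditional on each component, P(X = 4): A: 0.283782; B: 0.25; C: 0.0909091.
By total probability, P(X = 4) = 0.41·0.283782 + 0.23·0.25 + 0.36·0.0909091 = 0.206578.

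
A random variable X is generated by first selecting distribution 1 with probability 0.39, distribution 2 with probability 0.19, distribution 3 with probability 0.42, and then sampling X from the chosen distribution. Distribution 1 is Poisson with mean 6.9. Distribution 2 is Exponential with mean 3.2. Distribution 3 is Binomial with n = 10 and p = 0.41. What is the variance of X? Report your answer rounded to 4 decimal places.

Per component, 1: μ=6.9, E[X²]=54.51; 2: μ=3.2, E[X²]=20.48; 3: μ=4.1, E[X²]=19.229.
E[X] = 0.39·6.9 + 0.19·3.2 + 0.42·4.1 = 5.021.
E[X²] = 0.39·54.51 + 0.19·20.48 + 0.42·19.229 = 33.2263.
Var(X) = E[X²] − (E[X])² = 33.2263 − 25.2104 = 8.01584.

8.0158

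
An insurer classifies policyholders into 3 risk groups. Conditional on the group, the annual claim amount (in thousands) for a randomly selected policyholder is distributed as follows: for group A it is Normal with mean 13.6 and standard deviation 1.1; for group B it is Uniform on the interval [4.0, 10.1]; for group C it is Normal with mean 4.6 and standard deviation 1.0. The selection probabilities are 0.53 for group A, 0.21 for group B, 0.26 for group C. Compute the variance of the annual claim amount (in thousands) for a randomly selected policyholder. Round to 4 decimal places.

17.8171

Per component, A: μ=13.6, E[X²]=186.17; B: μ=7.05, E[X²]=52.8033; C: μ=4.6, E[X²]=22.16.
E[X] = 0.53·13.6 + 0.21·7.05 + 0.26·4.6 = 9.8845.
E[X²] = 0.53·186.17 + 0.21·52.8033 + 0.26·22.16 = 115.52.
Var(X) = E[X²] − (E[X])² = 115.52 − 97.7033 = 17.8171.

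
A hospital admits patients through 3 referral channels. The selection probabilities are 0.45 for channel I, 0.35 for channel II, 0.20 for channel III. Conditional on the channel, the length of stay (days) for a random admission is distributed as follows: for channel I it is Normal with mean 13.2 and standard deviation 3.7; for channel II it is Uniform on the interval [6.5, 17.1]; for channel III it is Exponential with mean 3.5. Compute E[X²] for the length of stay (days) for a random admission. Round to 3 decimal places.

141.480

For each component E[X²] = Var + (mean)², giving I: 187.93; II: 148.603; III: 24.5.
Overall E[X²] = 0.45·187.93 + 0.35·148.603 + 0.2·24.5 = 141.48.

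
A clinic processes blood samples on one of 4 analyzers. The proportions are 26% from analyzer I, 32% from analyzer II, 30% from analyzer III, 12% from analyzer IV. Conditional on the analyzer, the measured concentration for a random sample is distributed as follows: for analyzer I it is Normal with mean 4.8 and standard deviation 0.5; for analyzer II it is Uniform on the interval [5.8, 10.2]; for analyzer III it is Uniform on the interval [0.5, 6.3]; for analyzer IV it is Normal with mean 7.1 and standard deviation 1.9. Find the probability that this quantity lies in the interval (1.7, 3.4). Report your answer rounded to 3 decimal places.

0.091

Conditional on each analyzer, P(1.7 < X < 3.4): I: 0.00255513; II: 0; III: 0.293103; IV: 0.0235045.
By total probability, P(1.7 < X < 3.4) = 0.26·0.00255513 + 0.32·0 + 0.3·0.293103 + 0.12·0.0235045 = 0.0914159.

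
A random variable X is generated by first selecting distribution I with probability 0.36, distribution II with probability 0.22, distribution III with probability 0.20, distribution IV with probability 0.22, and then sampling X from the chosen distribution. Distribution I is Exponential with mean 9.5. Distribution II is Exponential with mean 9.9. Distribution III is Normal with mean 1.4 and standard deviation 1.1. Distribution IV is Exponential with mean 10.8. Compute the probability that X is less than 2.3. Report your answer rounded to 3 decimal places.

Conditional on each component, P(X < 2.3): I: 0.215026; II: 0.20731; III: 0.793373; IV: 0.191814.
By total probability, P(X < 2.3) = 0.36·0.215026 + 0.22·0.20731 + 0.2·0.793373 + 0.22·0.191814 = 0.323891.

0.324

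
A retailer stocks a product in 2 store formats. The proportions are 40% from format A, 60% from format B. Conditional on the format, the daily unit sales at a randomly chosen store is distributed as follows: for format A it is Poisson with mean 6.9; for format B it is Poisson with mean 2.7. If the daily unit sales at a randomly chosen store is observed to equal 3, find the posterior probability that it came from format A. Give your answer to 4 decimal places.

0.1430

Likelihoods P(X=3 | ·): A: 0.0551778; B: 0.220468.
Posterior ∝ prior × likelihood. Numerator for A: 0.4·0.0551778 = 0.0220711.
Normalizing constant: 0.4·0.0551778 + 0.6·0.220468 = 0.154352.
P(A | observation) = 0.0220711 / 0.154352 = 0.142992.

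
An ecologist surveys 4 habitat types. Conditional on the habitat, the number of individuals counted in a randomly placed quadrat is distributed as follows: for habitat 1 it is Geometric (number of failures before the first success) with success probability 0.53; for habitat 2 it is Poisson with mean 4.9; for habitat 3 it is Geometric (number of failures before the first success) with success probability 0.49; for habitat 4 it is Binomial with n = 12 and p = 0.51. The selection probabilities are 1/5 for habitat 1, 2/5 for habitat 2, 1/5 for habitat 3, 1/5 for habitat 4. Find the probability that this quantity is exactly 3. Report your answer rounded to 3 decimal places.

0.092

Conditional on each habitat, P(X = 3): 1: 0.0550262; 2: 0.146014; 3: 0.064999; 4: 0.0475224.
By total probability, P(X = 3) = 0.2·0.0550262 + 0.4·0.146014 + 0.2·0.064999 + 0.2·0.0475224 = 0.091915.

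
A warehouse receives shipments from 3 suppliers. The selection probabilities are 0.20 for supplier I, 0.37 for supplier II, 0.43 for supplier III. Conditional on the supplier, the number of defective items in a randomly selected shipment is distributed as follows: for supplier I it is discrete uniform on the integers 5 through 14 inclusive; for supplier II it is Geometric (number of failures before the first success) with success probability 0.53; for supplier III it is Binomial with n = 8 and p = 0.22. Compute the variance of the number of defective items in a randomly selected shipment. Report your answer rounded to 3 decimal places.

Per component, I: μ=9.5, E[X²]=98.5; II: μ=0.886792, E[X²]=2.45959; III: μ=1.76, E[X²]=4.4704.
E[X] = 0.2·9.5 + 0.37·0.886792 + 0.43·1.76 = 2.98491.
E[X²] = 0.2·98.5 + 0.37·2.45959 + 0.43·4.4704 = 22.5323.
Var(X) = E[X²] − (E[X])² = 22.5323 − 8.90971 = 13.6226.

13.623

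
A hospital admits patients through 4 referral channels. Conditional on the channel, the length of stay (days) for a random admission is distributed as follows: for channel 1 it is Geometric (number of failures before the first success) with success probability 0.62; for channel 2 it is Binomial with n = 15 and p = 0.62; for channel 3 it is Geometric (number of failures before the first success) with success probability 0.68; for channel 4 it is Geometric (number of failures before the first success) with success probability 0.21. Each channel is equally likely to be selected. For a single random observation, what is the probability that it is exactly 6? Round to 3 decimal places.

Conditional on each channel, P(X = 6): 1: 0.00186678; 2: 0.0469685; 3: 0.000730144; 4: 0.0510484.
By total probability, P(X = 6) = 0.25·0.00186678 + 0.25·0.0469685 + 0.25·0.000730144 + 0.25·0.0510484 = 0.0251534.

0.025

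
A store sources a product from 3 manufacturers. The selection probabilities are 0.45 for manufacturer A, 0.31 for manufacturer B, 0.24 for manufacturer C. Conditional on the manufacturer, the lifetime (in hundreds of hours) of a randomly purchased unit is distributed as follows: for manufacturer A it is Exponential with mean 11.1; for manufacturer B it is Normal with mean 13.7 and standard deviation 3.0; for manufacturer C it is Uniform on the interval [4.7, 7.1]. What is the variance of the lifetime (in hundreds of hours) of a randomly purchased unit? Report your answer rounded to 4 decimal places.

Per component, A: μ=11.1, E[X²]=246.42; B: μ=13.7, E[X²]=196.69; C: μ=5.9, E[X²]=35.29.
E[X] = 0.45·11.1 + 0.31·13.7 + 0.24·5.9 = 10.658.
E[X²] = 0.45·246.42 + 0.31·196.69 + 0.24·35.29 = 180.332.
Var(X) = E[X²] − (E[X])² = 180.332 − 113.593 = 66.7395.

66.7395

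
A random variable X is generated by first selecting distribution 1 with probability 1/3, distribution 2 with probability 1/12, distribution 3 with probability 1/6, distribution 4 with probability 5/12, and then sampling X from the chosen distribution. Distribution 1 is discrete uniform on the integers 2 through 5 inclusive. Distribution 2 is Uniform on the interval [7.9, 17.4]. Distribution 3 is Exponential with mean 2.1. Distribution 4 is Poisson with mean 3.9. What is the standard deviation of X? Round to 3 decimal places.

Per component, 1: μ=3.5, E[X²]=13.5; 2: μ=12.65, E[X²]=167.543; 3: μ=2.1, E[X²]=8.82; 4: μ=3.9, E[X²]=19.11.
E[X] = 0.333333·3.5 + 0.0833333·12.65 + 0.166667·2.1 + 0.416667·3.9 = 4.19583.
E[X²] = 0.333333·13.5 + 0.0833333·167.543 + 0.166667·8.82 + 0.416667·19.11 = 27.8944.
Var(X) = E[X²] − (E[X])² = 27.8944 − 17.605 = 10.2894.
SD(X) = √10.2894 = 3.20771.

3.208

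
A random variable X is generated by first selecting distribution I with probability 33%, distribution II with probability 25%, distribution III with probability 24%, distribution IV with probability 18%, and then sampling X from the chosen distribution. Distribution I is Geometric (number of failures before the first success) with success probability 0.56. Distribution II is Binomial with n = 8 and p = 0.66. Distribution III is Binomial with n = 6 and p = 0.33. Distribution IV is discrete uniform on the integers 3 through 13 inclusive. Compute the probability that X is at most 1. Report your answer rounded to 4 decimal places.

0.3527

Conditional on each component, P(X ≤ 1): I: 0.8064; II: 0.00295181; III: 0.357783; IV: 0.
By total probability, P(X ≤ 1) = 0.33·0.8064 + 0.25·0.00295181 + 0.24·0.357783 + 0.18·0 = 0.352718.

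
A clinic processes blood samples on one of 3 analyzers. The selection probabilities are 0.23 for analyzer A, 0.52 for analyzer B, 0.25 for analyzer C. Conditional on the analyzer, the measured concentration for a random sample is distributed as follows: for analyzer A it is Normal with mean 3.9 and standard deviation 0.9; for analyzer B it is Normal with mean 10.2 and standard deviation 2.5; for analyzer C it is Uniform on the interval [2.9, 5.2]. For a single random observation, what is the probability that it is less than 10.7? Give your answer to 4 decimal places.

0.7812

Conditional on each analyzer, P(X < 10.7): A: 1; B: 0.57926; C: 1.
By total probability, P(X < 10.7) = 0.23·1 + 0.52·0.57926 + 0.25·1 = 0.781215.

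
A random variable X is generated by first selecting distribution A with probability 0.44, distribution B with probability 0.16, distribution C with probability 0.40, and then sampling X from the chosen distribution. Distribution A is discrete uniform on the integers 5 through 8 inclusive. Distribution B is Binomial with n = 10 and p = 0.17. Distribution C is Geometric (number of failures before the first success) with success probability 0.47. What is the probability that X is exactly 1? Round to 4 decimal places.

Conditional on each component, P(X = 1): A: 0; B: 0.317798; C: 0.2491.
By total probability, P(X = 1) = 0.44·0 + 0.16·0.317798 + 0.4·0.2491 = 0.150488.

0.1505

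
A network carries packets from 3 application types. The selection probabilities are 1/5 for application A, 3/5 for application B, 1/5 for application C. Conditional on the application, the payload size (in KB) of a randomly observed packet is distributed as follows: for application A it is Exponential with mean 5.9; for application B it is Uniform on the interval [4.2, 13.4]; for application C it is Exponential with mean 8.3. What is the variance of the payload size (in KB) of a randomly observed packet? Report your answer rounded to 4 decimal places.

26.2416

Per component, A: μ=5.9, E[X²]=69.62; B: μ=8.8, E[X²]=84.4933; C: μ=8.3, E[X²]=137.78.
E[X] = 0.2·5.9 + 0.6·8.8 + 0.2·8.3 = 8.12.
E[X²] = 0.2·69.62 + 0.6·84.4933 + 0.2·137.78 = 92.176.
Var(X) = E[X²] − (E[X])² = 92.176 − 65.9344 = 26.2416.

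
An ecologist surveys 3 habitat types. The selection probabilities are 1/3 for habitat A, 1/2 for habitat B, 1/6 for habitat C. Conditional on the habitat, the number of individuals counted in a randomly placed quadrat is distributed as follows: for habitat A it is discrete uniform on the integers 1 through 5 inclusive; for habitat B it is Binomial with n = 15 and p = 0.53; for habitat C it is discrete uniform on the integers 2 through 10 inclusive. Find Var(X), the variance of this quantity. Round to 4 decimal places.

8.5467

Per component, A: μ=3, E[X²]=11; B: μ=7.95, E[X²]=66.939; C: μ=6, E[X²]=42.6667.
E[X] = 0.333333·3 + 0.5·7.95 + 0.166667·6 = 5.975.
E[X²] = 0.333333·11 + 0.5·66.939 + 0.166667·42.6667 = 44.2473.
Var(X) = E[X²] − (E[X])² = 44.2473 − 35.7006 = 8.54665.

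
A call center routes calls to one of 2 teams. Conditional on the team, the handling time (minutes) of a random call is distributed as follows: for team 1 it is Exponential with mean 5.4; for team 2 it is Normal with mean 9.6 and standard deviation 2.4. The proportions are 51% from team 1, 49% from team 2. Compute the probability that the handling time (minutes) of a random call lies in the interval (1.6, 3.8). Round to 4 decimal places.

0.1305

Conditional on each team, P(1.6 < X < 3.8): 1: 0.248818; 2: 0.00740262.
By total probability, P(1.6 < X < 3.8) = 0.51·0.248818 + 0.49·0.00740262 = 0.130524.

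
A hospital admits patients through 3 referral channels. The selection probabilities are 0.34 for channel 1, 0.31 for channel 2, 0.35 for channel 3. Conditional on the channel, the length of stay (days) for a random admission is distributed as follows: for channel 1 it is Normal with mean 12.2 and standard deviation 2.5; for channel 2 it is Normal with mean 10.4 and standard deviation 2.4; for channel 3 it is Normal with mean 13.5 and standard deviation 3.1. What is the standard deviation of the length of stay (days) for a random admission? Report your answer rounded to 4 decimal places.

Per component, 1: μ=12.2, E[X²]=155.09; 2: μ=10.4, E[X²]=113.92; 3: μ=13.5, E[X²]=191.86.
E[X] = 0.34·12.2 + 0.31·10.4 + 0.35·13.5 = 12.097.
E[X²] = 0.34·155.09 + 0.31·113.92 + 0.35·191.86 = 155.197.
Var(X) = E[X²] − (E[X])² = 155.197 − 146.337 = 8.85939.
SD(X) = √8.85939 = 2.97647.

2.9765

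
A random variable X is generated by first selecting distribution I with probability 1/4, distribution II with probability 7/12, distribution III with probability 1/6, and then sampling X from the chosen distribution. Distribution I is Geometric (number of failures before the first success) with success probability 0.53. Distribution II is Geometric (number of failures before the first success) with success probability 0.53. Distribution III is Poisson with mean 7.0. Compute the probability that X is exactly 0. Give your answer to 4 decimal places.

Conditional on each component, P(X = 0): I: 0.53; II: 0.53; III: 0.000911882.
By total probability, P(X = 0) = 0.25·0.53 + 0.583333·0.53 + 0.166667·0.000911882 = 0.441819.

0.4418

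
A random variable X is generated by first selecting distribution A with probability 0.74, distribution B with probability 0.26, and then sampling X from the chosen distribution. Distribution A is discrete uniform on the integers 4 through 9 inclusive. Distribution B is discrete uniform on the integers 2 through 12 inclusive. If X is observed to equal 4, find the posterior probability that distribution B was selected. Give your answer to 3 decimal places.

0.161

Likelihoods P(X=4 | ·): A: 0.166667; B: 0.0909091.
Posterior ∝ prior × likelihood. Numerator for B: 0.26·0.0909091 = 0.0236364.
Normalizing constant: 0.74·0.166667 + 0.26·0.0909091 = 0.14697.
P(B | observation) = 0.0236364 / 0.14697 = 0.160825.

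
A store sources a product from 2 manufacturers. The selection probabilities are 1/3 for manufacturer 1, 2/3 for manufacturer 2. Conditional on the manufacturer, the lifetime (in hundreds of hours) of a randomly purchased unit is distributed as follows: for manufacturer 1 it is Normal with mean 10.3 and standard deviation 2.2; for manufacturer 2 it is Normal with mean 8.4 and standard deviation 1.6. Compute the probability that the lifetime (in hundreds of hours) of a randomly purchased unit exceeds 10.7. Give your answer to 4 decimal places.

Conditional on each manufacturer, P(X > 10.7): 1: 0.427863; 2: 0.075288.
By total probability, P(X > 10.7) = 0.333333·0.427863 + 0.666667·0.075288 = 0.192813.

0.1928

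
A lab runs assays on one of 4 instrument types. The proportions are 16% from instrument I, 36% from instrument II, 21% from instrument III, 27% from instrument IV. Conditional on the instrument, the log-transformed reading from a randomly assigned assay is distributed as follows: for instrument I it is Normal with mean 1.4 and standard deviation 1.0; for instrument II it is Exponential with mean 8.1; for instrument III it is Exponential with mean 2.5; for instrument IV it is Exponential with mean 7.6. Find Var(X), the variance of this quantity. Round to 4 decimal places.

48.8441

Per component, I: μ=1.4, E[X²]=2.96; II: μ=8.1, E[X²]=131.22; III: μ=2.5, E[X²]=12.5; IV: μ=7.6, E[X²]=115.52.
E[X] = 0.16·1.4 + 0.36·8.1 + 0.21·2.5 + 0.27·7.6 = 5.717.
E[X²] = 0.16·2.96 + 0.36·131.22 + 0.21·12.5 + 0.27·115.52 = 81.5282.
Var(X) = E[X²] − (E[X])² = 81.5282 − 32.6841 = 48.8441.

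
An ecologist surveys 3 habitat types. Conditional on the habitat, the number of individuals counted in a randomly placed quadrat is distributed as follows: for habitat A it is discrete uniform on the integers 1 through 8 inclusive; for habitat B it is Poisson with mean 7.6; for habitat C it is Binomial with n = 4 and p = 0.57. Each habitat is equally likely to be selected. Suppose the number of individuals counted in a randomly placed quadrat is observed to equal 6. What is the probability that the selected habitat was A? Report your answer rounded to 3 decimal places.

Likelihoods P(X=6 | ·): A: 0.125; B: 0.13394; C: 0.
Posterior ∝ prior × likelihood. Numerator for A: 0.333333·0.125 = 0.0416667.
Normalizing constant: 0.333333·0.125 + 0.333333·0.13394 + 0.333333·0 = 0.0863134.
P(A | observation) = 0.0416667 / 0.0863134 = 0.482737.

0.483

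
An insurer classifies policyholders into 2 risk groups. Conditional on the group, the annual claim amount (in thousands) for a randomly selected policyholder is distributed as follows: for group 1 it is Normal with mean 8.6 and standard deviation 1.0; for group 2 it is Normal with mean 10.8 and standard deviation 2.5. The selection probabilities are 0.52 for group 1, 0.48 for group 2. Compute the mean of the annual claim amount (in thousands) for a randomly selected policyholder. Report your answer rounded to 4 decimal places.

Component means — 1: 8.6; 2: 10.8.
E[X] = 0.52·8.6 + 0.48·10.8 = 9.656.

9.6560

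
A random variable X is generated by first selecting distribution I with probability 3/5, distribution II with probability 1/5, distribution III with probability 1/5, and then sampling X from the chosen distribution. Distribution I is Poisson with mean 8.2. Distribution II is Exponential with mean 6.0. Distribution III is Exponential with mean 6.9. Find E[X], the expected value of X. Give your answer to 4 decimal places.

7.5000

Component means — I: 8.2; II: 6; III: 6.9.
E[X] = 0.6·8.2 + 0.2·6 + 0.2·6.9 = 7.5.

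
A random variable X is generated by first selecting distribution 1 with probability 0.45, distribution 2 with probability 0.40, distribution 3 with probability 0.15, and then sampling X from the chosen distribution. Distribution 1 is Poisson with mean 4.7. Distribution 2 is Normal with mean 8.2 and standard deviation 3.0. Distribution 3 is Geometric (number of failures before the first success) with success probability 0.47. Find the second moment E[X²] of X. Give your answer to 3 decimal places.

For each component E[X²] = Var + (mean)², giving 1: 26.79; 2: 76.24; 3: 3.67089.
Overall E[X²] = 0.45·26.79 + 0.4·76.24 + 0.15·3.67089 = 43.1021.

43.102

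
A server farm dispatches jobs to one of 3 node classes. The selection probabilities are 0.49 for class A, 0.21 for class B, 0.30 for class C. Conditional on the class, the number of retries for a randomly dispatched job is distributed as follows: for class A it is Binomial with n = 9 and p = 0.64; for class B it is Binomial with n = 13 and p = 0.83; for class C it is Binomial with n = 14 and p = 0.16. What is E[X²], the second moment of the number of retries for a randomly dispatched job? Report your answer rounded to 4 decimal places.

For each component E[X²] = Var + (mean)², giving A: 35.2512; B: 118.258; C: 6.8992.
Overall E[X²] = 0.49·35.2512 + 0.21·118.258 + 0.3·6.8992 = 44.1771.

44.1771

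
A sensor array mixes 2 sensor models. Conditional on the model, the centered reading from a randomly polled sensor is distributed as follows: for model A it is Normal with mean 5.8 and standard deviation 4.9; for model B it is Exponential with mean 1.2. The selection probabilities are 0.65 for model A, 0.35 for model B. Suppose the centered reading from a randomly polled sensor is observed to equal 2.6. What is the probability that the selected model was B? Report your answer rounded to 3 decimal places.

Likelihoods f(2.6 | ·): A: 0.0657814; B: 0.0954657.
Posterior ∝ prior × likelihood. Numerator for B: 0.35·0.0954657 = 0.033413.
Normalizing constant: 0.65·0.0657814 + 0.35·0.0954657 = 0.0761709.
P(B | observation) = 0.033413 / 0.0761709 = 0.438658.

0.439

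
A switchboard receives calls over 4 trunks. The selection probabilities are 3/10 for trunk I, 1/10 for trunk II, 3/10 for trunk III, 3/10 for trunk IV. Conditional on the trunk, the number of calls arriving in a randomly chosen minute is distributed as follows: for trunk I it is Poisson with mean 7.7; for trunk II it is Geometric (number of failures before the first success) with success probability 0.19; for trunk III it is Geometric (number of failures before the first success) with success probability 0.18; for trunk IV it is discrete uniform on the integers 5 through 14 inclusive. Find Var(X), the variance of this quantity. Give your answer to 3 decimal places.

19.183

Per component, I: μ=7.7, E[X²]=66.99; II: μ=4.26316, E[X²]=40.6122; III: μ=4.55556, E[X²]=46.0617; IV: μ=9.5, E[X²]=98.5.
E[X] = 0.3·7.7 + 0.1·4.26316 + 0.3·4.55556 + 0.3·9.5 = 6.95298.
E[X²] = 0.3·66.99 + 0.1·40.6122 + 0.3·46.0617 + 0.3·98.5 = 67.5267.
Var(X) = E[X²] − (E[X])² = 67.5267 − 48.344 = 19.1828.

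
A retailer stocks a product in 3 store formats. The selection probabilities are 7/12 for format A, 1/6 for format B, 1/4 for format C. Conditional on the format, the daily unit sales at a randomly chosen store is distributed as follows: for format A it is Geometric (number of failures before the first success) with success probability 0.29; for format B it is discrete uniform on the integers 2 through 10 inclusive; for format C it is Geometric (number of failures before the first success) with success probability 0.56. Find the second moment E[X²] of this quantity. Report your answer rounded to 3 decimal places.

16.037

For each component E[X²] = Var + (mean)², giving A: 14.4364; B: 42.6667; C: 2.02041.
Overall E[X²] = 0.583333·14.4364 + 0.166667·42.6667 + 0.25·2.02041 = 16.0374.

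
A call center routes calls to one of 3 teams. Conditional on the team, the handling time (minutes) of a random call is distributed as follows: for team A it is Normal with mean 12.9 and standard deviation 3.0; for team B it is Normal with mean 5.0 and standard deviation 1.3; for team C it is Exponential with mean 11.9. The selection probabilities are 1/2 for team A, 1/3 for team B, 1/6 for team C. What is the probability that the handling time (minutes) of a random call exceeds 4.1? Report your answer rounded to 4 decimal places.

0.8691

Conditional on each team, P(X > 4.1): A: 0.998323; B: 0.755628; C: 0.708548.
By total probability, P(X > 4.1) = 0.5·0.998323 + 0.333333·0.755628 + 0.166667·0.708548 = 0.869129.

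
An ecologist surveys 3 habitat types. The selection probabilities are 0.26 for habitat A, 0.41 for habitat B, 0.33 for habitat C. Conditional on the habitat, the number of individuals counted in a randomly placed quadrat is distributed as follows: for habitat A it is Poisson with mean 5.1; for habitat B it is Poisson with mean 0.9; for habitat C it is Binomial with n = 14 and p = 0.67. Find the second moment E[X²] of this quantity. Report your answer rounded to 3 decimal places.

38.846

For each component E[X²] = Var + (mean)², giving A: 31.11; B: 1.71; C: 91.0798.
Overall E[X²] = 0.26·31.11 + 0.41·1.71 + 0.33·91.0798 = 38.846.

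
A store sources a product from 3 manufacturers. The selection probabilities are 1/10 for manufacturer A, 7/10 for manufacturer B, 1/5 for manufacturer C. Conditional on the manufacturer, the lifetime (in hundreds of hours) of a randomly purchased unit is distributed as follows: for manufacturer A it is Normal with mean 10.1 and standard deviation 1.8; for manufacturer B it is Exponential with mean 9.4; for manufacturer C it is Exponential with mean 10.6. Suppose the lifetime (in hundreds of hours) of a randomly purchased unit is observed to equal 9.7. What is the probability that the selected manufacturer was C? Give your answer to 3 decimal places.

0.136

Likelihoods f(9.7 | ·): A: 0.216229; B: 0.0379068; C: 0.037781.
Posterior ∝ prior × likelihood. Numerator for C: 0.2·0.037781 = 0.0075562.
Normalizing constant: 0.1·0.216229 + 0.7·0.0379068 + 0.2·0.037781 = 0.0557139.
P(C | observation) = 0.0075562 / 0.0557139 = 0.135625.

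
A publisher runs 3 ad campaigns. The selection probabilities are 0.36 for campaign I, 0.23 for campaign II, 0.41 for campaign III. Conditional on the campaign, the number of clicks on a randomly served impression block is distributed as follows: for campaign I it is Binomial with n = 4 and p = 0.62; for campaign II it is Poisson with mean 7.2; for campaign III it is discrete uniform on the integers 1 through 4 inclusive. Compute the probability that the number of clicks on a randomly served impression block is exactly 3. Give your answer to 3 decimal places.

0.244

Conditional on each campaign, P(X = 3): I: 0.362259; II: 0.0464436; III: 0.25.
By total probability, P(X = 3) = 0.36·0.362259 + 0.23·0.0464436 + 0.41·0.25 = 0.243595.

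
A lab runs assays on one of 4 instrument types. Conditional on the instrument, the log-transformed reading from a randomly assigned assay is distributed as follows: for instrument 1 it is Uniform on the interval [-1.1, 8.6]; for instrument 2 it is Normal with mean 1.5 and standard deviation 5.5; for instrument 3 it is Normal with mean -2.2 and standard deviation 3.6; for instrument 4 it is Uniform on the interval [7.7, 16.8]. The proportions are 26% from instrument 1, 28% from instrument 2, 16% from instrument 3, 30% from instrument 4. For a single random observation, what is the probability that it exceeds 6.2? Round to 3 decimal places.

0.421

Conditional on each instrument, P(X > 6.2): 1: 0.247423; 2: 0.196401; 3: 0.00981533; 4: 1.
By total probability, P(X > 6.2) = 0.26·0.247423 + 0.28·0.196401 + 0.16·0.00981533 + 0.3·1 = 0.420893.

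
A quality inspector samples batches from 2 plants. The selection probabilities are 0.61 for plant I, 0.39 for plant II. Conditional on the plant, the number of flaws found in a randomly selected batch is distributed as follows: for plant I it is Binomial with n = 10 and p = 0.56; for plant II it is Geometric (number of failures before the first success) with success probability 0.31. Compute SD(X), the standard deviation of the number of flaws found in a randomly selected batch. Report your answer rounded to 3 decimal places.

Per component, I: μ=5.6, E[X²]=33.824; II: μ=2.22581, E[X²]=12.1342.
E[X] = 0.61·5.6 + 0.39·2.22581 = 4.28406.
E[X²] = 0.61·33.824 + 0.39·12.1342 = 25.365.
Var(X) = E[X²] − (E[X])² = 25.365 − 18.3532 = 7.01178.
SD(X) = √7.01178 = 2.64798.

2.648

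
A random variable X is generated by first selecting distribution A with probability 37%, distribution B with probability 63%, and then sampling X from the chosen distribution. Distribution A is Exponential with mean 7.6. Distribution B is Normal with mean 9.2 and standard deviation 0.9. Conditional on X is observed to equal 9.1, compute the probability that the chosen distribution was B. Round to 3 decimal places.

0.950

Likelihoods f(9.1 | ·): A: 0.0397352; B: 0.440541.
Posterior ∝ prior × likelihood. Numerator for B: 0.63·0.440541 = 0.277541.
Normalizing constant: 0.37·0.0397352 + 0.63·0.440541 = 0.292243.
P(B | observation) = 0.277541 / 0.292243 = 0.949692.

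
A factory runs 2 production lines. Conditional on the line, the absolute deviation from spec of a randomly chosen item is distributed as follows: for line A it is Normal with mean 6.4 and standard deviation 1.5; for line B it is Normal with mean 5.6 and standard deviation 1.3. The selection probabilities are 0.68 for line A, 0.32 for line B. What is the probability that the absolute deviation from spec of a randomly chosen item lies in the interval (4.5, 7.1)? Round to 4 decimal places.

0.6090

Conditional on each line, P(4.5 < X < 7.1): A: 0.576994; B: 0.676985.
By total probability, P(4.5 < X < 7.1) = 0.68·0.576994 + 0.32·0.676985 = 0.608991.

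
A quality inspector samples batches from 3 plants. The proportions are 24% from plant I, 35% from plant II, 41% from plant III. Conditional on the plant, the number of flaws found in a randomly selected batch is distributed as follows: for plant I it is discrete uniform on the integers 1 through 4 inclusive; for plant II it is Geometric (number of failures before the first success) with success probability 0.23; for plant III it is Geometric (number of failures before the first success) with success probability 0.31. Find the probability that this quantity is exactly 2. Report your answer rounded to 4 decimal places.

0.1682

Conditional on each plant, P(X = 2): I: 0.25; II: 0.136367; III: 0.147591.
By total probability, P(X = 2) = 0.24·0.25 + 0.35·0.136367 + 0.41·0.147591 = 0.168241.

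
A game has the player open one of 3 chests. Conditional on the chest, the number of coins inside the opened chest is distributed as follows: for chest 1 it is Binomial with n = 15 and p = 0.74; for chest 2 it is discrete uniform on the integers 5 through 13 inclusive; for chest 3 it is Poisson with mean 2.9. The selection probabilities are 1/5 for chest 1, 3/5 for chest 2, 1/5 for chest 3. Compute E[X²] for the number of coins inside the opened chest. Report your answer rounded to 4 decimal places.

For each component E[X²] = Var + (mean)², giving 1: 126.096; 2: 87.6667; 3: 11.31.
Overall E[X²] = 0.2·126.096 + 0.6·87.6667 + 0.2·11.31 = 80.0812.

80.0812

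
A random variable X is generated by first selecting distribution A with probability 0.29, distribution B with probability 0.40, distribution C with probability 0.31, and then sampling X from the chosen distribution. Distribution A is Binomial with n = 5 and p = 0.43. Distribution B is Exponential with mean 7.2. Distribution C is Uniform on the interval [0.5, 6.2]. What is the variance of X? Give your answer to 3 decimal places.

Per component, A: μ=2.15, E[X²]=5.848; B: μ=7.2, E[X²]=103.68; C: μ=3.35, E[X²]=13.93.
E[X] = 0.29·2.15 + 0.4·7.2 + 0.31·3.35 = 4.542.
E[X²] = 0.29·5.848 + 0.4·103.68 + 0.31·13.93 = 47.4862.
Var(X) = E[X²] − (E[X])² = 47.4862 − 20.6298 = 26.8565.

26.856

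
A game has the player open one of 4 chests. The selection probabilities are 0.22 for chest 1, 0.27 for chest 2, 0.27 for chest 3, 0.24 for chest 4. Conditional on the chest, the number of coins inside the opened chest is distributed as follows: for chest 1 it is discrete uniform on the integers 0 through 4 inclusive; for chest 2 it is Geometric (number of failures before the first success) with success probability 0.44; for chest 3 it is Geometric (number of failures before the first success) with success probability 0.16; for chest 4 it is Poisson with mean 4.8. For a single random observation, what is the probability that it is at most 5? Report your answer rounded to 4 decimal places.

0.8131

Conditional on each chest, P(X ≤ 5): 1: 1; 2: 0.969159; 3: 0.648702; 4: 0.651006.
By total probability, P(X ≤ 5) = 0.22·1 + 0.27·0.969159 + 0.27·0.648702 + 0.24·0.651006 = 0.813064.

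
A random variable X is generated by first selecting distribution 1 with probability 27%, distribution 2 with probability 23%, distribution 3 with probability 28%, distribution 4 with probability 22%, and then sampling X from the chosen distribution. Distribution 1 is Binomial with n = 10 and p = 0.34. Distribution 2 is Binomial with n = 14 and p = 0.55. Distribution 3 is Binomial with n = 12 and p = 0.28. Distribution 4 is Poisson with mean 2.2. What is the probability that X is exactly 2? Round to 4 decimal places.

0.1642

Conditional on each component, P(X = 2): 1: 0.187293; 2: 0.00189809; 3: 0.193725; 4: 0.268144.
By total probability, P(X = 2) = 0.27·0.187293 + 0.23·0.00189809 + 0.28·0.193725 + 0.22·0.268144 = 0.16424.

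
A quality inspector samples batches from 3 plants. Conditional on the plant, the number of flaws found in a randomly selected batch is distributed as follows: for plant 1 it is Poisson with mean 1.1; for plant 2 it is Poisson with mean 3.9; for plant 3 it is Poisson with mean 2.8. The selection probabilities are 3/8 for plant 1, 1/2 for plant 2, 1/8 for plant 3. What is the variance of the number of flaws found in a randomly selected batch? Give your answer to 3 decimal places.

Per component, 1: μ=1.1, E[X²]=2.31; 2: μ=3.9, E[X²]=19.11; 3: μ=2.8, E[X²]=10.64.
E[X] = 0.375·1.1 + 0.5·3.9 + 0.125·2.8 = 2.7125.
E[X²] = 0.375·2.31 + 0.5·19.11 + 0.125·10.64 = 11.7512.
Var(X) = E[X²] − (E[X])² = 11.7512 − 7.35766 = 4.39359.

4.394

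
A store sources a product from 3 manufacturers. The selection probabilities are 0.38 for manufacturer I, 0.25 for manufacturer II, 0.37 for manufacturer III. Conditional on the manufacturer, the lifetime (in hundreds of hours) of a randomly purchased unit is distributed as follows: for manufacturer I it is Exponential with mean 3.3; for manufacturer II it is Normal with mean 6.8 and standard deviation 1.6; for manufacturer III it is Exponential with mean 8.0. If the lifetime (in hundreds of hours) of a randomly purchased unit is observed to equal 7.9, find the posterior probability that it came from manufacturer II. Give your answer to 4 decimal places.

Likelihoods f(7.9 | ·): I: 0.0276574; II: 0.196858; III: 0.0465633.
Posterior ∝ prior × likelihood. Numerator for II: 0.25·0.196858 = 0.0492146.
Normalizing constant: 0.38·0.0276574 + 0.25·0.196858 + 0.37·0.0465633 = 0.0769529.
P(II | observation) = 0.0492146 / 0.0769529 = 0.639542.

0.6395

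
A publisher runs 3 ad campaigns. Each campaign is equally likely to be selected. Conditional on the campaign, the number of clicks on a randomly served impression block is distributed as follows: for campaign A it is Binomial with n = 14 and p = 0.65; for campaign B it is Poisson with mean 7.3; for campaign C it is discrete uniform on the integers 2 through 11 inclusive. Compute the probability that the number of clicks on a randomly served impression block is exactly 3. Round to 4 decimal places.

0.0483

Conditional on each campaign, P(X = 3): A: 0.000965139; B: 0.0437993; C: 0.1.
By total probability, P(X = 3) = 0.333333·0.000965139 + 0.333333·0.0437993 + 0.333333·0.1 = 0.0482548.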